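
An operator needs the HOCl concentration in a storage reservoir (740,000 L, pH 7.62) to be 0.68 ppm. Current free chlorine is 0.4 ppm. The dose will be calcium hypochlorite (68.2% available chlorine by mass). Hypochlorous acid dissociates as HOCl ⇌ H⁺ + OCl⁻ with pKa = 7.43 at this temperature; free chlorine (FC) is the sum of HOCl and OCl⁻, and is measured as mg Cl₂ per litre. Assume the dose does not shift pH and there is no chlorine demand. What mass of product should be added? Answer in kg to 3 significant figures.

[OCl⁻]/[HOCl] = 10^(pH − pKa) = 10^(7.62 − 7.43) = 1.549; fraction as HOCl = 1/(1 + 1.549) = 0.3923.
Free chlorine required for 0.68 ppm HOCl: 0.68 / 0.3923 = 1.733 ppm.
FC to add: 1.733 − 0.4 = 1.333 mg/L as Cl₂.
Cl₂ equivalent: 1.333 mg/L × 740,000 L = 986.6 g.
Product at 68.2% available Cl: 986.6 / 0.682 = 1447 g.

1.45 kg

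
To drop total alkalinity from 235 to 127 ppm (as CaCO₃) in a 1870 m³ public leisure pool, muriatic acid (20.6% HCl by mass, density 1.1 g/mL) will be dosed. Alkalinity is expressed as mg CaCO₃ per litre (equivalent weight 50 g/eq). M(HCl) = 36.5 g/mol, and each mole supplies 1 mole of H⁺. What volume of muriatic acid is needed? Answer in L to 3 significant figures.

651 L

Volume: 1870 m³ = 1,870,000 L.
Alkalinity to neutralize: (235 − 127) = 108 mg/L as CaCO₃ × 1,870,000 L = 202,000 g as CaCO₃.
Equivalents of H⁺ required: 202,000 ÷ 50 g/eq = 4039 eq = 4039 mol HCl.
Mass of HCl: 4039 × 36.5 = 147,400 g.
Mass of 20.6% solution: 147,400 / 0.206 = 715,700 g.
Volume: 715,700 g ÷ 1.1 g/mL = 650,600 mL.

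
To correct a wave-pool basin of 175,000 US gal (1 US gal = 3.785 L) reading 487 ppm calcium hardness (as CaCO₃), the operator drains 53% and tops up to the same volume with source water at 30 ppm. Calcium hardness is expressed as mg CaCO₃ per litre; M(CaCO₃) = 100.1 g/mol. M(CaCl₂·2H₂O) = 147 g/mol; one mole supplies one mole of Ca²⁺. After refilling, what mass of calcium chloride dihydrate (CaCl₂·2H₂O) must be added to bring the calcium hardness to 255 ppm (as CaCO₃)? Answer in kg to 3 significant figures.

Volume: 175,000 US gal × 3.785 L/gal = 662,375 L.
After draining 53% and refilling: 487 × 0.47 + 30 × 0.53 = 244.79 ppm.
Deficit to target: 255 − 244.79 = 10.21 mg/L.
As CaCO₃: 10.21 mg/L × 662,375 L = 6763 g; ÷ 100.1 = 67.56 mol Ca²⁺.
Mass: 67.56 × 147 = 9931 g.

9.93 kg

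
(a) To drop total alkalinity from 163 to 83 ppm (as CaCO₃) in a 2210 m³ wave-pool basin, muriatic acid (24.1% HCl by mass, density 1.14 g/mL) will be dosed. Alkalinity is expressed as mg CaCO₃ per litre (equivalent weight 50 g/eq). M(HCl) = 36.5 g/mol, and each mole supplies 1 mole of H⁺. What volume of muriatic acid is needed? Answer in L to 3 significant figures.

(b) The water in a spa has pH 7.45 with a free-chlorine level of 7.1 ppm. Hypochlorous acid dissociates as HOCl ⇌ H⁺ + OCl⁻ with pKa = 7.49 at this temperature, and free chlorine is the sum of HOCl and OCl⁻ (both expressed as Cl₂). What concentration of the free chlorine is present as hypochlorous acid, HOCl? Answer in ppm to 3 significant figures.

(a) Volume: 2210 m³ = 2,210,000 L.
(a) Alkalinity to neutralize: (163 − 83) = 80 mg/L as CaCO₃ × 2,210,000 L = 176,800 g as CaCO₃.
(a) Equivalents of H⁺ required: 176,800 ÷ 50 g/eq = 3536 eq = 3536 mol HCl.
(a) Mass of HCl: 3536 × 36.5 = 129,100 g.
(a) Mass of 24.1% solution: 129,100 / 0.241 = 535,500 g.
(a) Volume: 535,500 g ÷ 1.14 g/mL = 469,800 mL.

(b) [OCl⁻]/[HOCl] = 10^(pH − pKa) = 10^(7.45 − 7.49) = 10^-0.04 = 0.912.
(b) Fraction as HOCl = 1 / (1 + 0.912) = 0.523.
(b) HOCl = 0.523 × 7.1 ppm = 3.713 ppm.

(a) 470 L; (b) 3.71 ppm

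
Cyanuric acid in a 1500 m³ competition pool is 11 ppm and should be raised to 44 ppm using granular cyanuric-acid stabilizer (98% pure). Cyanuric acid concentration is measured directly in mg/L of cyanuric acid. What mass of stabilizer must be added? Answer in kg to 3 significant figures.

50.5 kg

Volume: 1500 m³ = 1,500,000 L.
CYA to add: (44 − 11) = 33 mg/L × 1,500,000 L = 49,500 g cyanuric acid.
At 98% purity: 49,500 / 0.98 = 50,510 g product.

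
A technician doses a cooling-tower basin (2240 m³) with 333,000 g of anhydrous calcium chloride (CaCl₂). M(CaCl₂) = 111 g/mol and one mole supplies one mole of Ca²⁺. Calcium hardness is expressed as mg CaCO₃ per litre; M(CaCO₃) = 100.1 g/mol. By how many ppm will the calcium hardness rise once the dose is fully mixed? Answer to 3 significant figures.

134 ppm

Volume: 2240 m³ = 2,240,000 L.
Moles of Ca²⁺: 333,000 g ÷ 111 g/mol = 3000 mol.
As CaCO₃: 3000 mol × 100.1 g/mol = 300,300 g.
Rise: 300,300 g / 2,240,000 L × 1000 = 134.1 mg/L.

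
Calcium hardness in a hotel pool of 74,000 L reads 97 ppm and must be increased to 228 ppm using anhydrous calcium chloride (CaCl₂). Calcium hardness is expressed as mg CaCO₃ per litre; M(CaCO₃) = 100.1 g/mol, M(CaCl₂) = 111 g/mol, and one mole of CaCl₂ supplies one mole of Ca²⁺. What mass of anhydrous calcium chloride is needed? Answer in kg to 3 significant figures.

Hardness to add: (228 − 97) = 131 mg/L as CaCO₃ × 74,000 L = 9694 g as CaCO₃.
Moles of Ca²⁺ (1 mol Ca²⁺ ≡ 1 mol CaCO₃): 9694 / 100.1 g/mol = 96.84 mol.
Mass of CaCl₂: 96.84 × 111 = 10,750 g.

10.7 kg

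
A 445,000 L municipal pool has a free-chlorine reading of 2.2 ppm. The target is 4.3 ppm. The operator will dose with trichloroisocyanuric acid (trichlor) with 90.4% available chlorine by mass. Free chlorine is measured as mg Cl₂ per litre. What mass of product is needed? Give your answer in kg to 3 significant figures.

1.03 kg

Chlorine deficit: 4.3 − 2.2 = 2.1 ppm = 2.1 mg/L as Cl₂.
Cl₂ equivalent needed: 2.1 mg/L × 445,000 L = 934,500 mg = 934.5 g.
Product at 90.4% available chlorine: 934.5 / 0.904 = 1034 g.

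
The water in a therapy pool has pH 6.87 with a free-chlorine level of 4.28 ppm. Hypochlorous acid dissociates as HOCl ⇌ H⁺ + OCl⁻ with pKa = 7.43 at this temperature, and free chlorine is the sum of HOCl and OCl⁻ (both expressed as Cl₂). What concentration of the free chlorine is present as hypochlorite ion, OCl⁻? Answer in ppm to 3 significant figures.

0.924 ppm

[OCl⁻]/[HOCl] = 10^(pH − pKa) = 10^(6.87 − 7.43) = 10^-0.56 = 0.2754.
Fraction as HOCl = 1 / (1 + 0.2754) = 0.7841.
OCl⁻ = (1 − 0.7841) × 4.28 ppm = 0.9243 ppm.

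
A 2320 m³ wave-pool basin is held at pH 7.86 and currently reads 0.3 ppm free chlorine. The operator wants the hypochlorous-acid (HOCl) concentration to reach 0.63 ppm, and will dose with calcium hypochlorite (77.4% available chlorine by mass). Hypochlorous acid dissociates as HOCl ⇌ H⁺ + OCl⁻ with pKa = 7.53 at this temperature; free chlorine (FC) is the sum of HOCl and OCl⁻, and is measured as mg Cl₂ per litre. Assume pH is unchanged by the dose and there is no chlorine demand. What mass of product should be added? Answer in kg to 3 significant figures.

5.03 kg

Volume: 2320 m³ = 2,320,000 L.
[OCl⁻]/[HOCl] = 10^(pH − pKa) = 10^(7.86 − 7.53) = 2.138; fraction as HOCl = 1/(1 + 2.138) = 0.3187.
Free chlorine required for 0.63 ppm HOCl: 0.63 / 0.3187 = 1.977 ppm.
FC to add: 1.977 − 0.3 = 1.677 mg/L as Cl₂.
Cl₂ equivalent: 1.677 mg/L × 2,320,000 L = 3890 g.
Product at 77.4% available Cl: 3890 / 0.774 = 5026 g.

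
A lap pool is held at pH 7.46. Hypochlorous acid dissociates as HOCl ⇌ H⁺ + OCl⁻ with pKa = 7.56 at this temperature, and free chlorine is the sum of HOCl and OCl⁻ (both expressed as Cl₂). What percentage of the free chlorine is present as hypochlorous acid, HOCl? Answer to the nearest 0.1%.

[OCl⁻]/[HOCl] = 10^(pH − pKa) = 10^(7.46 − 7.56) = 10^-0.10 = 0.7943.
Fraction as HOCl = 1 / (1 + 0.7943) = 0.5573.

55.7%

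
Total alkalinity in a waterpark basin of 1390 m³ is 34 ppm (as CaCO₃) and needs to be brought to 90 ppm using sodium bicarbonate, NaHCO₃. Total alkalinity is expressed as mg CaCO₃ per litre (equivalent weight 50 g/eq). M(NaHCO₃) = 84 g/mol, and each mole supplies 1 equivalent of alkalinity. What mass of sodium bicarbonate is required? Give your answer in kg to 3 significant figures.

131 kg

Volume: 1390 m³ = 1,390,000 L.
Alkalinity to add: (90 − 34) = 56 mg/L as CaCO₃ × 1,390,000 L = 77,840 g as CaCO₃.
Equivalents: 77,840 g ÷ 50 g/eq = 1557 eq.
NaHCO₃ supplies 1 eq per mole → 1557 mol.
Mass: 1557 mol × 84 g/mol = 130,800 g.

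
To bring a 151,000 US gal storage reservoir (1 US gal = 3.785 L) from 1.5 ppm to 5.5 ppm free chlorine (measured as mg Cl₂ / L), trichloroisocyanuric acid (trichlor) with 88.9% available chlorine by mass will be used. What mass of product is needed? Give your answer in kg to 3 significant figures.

Volume: 151,000 US gal × 3.785 L/gal = 571,535 L.
Chlorine deficit: 5.5 − 1.5 = 4 ppm = 4 mg/L as Cl₂.
Cl₂ equivalent needed: 4 mg/L × 571,535 L = 2,286,000 mg = 2286 g.
Product at 88.9% available chlorine: 2286 / 0.889 = 2572 g.

2.57 kg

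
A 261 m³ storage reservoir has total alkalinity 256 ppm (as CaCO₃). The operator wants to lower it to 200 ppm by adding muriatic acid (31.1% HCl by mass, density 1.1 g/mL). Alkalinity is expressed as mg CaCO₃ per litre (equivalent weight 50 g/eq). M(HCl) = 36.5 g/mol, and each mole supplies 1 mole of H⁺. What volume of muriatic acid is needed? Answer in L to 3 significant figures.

Volume: 261 m³ = 261,000 L.
Alkalinity to neutralize: (256 − 200) = 56 mg/L as CaCO₃ × 261,000 L = 14,620 g as CaCO₃.
Equivalents of H⁺ required: 14,620 ÷ 50 g/eq = 292.3 eq = 292.3 mol HCl.
Mass of HCl: 292.3 × 36.5 = 10,670 g.
Mass of 31.1% solution: 10,670 / 0.311 = 34,310 g.
Volume: 34,310 g ÷ 1.1 g/mL = 31,190 mL.

31.2 L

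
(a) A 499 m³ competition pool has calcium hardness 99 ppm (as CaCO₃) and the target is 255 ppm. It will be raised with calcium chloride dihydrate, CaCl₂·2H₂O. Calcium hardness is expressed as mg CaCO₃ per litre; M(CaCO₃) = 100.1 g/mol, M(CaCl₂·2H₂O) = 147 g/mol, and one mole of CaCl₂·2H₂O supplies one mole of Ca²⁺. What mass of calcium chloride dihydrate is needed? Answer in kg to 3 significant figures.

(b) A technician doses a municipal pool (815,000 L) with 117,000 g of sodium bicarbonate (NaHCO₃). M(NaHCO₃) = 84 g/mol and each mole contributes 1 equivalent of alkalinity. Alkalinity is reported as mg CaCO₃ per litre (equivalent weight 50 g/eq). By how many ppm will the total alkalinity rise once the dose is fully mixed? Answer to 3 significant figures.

(a) 114 kg; (b) 85.5 ppm

(a) Volume: 499 m³ = 499,000 L.
(a) Hardness to add: (255 − 99) = 156 mg/L as CaCO₃ × 499,000 L = 77,840 g as CaCO₃.
(a) Moles of Ca²⁺ (1 mol Ca²⁺ ≡ 1 mol CaCO₃): 77,840 / 100.1 g/mol = 777.7 mol.
(a) Mass of CaCl₂·2H₂O: 777.7 × 147 = 114,300 g.

(b) Moles of NaHCO₃: 117,000 g ÷ 84 g/mol = 1393 mol → 1393 eq of alkalinity.
(b) As CaCO₃: 1393 eq × 50 g/eq = 69,640 g.
(b) Rise: 69,640 g / 815,000 L × 1000 = 85.45 mg/L.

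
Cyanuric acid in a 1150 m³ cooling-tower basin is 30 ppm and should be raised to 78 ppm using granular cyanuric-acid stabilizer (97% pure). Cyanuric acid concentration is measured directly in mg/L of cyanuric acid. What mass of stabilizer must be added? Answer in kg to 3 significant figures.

56.9 kg

Volume: 1150 m³ = 1,150,000 L.
CYA to add: (78 − 30) = 48 mg/L × 1,150,000 L = 55,200 g cyanuric acid.
At 97% purity: 55,200 / 0.97 = 56,910 g product.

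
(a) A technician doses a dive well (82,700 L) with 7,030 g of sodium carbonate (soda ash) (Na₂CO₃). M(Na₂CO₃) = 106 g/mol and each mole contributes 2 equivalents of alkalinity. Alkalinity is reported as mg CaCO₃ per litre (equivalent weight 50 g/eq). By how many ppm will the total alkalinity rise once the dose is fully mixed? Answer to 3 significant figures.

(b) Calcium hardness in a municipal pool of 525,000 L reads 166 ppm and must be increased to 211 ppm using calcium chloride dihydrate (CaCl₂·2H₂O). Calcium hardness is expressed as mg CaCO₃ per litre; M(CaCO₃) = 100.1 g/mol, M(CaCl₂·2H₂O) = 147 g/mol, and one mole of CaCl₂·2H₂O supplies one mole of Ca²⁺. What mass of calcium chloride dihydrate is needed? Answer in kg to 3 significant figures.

(a) Moles of Na₂CO₃: 7,030 g ÷ 106 g/mol = 66.32 mol → 132.6 eq of alkalinity.
(a) As CaCO₃: 132.6 eq × 50 g/eq = 6632 g.
(a) Rise: 6632 g / 82,700 L × 1000 = 80.19 mg/L.

(b) Hardness to add: (211 − 166) = 45 mg/L as CaCO₃ × 525,000 L = 23,620 g as CaCO₃.
(b) Moles of Ca²⁺ (1 mol Ca²⁺ ≡ 1 mol CaCO₃): 23,620 / 100.1 g/mol = 236 mol.
(b) Mass of CaCl₂·2H₂O: 236 × 147 = 34,690 g.

(a) 80.2 ppm; (b) 34.7 kg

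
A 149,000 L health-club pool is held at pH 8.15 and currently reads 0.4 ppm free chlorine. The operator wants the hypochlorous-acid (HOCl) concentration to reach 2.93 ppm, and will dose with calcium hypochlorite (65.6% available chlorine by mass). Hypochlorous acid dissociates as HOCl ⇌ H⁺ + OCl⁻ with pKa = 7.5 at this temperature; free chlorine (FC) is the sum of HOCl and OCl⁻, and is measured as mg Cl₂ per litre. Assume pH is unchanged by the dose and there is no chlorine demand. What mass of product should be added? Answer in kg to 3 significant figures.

3.55 kg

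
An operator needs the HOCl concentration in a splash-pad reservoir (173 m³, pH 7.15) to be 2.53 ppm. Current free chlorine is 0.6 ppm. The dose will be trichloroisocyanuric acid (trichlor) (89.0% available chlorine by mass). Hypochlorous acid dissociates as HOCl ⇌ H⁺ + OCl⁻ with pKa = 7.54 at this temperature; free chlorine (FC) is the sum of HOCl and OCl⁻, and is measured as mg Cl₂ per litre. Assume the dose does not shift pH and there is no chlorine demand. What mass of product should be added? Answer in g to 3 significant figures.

Volume: 173 m³ = 173,000 L.
[OCl⁻]/[HOCl] = 10^(pH − pKa) = 10^(7.15 − 7.54) = 0.4074; fraction as HOCl = 1/(1 + 0.4074) = 0.7105.
Free chlorine required for 2.53 ppm HOCl: 2.53 / 0.7105 = 3.561 ppm.
FC to add: 3.561 − 0.6 = 2.961 mg/L as Cl₂.
Cl₂ equivalent: 2.961 mg/L × 173,000 L = 512.2 g.
Product at 89.0% available Cl: 512.2 / 0.89 = 575.5 g.

576 g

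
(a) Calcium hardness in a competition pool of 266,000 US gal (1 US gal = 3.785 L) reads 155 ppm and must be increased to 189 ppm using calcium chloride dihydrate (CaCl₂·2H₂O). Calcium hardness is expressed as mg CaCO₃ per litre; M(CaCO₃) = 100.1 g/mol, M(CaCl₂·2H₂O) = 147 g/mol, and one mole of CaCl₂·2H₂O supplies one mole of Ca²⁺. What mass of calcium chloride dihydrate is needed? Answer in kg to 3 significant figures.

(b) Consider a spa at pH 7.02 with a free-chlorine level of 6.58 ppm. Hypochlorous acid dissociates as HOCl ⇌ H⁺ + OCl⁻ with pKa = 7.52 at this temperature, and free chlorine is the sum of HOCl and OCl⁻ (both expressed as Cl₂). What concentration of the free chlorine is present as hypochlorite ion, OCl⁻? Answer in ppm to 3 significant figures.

(a) Volume: 266,000 US gal × 3.785 L/gal = 1,006,810 L.
(a) Hardness to add: (189 − 155) = 34 mg/L as CaCO₃ × 1,006,810 L = 34,230 g as CaCO₃.
(a) Moles of Ca²⁺ (1 mol Ca²⁺ ≡ 1 mol CaCO₃): 34,230 / 100.1 g/mol = 342 mol.
(a) Mass of CaCl₂·2H₂O: 342 × 147 = 50,270 g.

(b) [OCl⁻]/[HOCl] = 10^(pH − pKa) = 10^(7.02 − 7.52) = 10^-0.50 = 0.3162.
(b) Fraction as HOCl = 1 / (1 + 0.3162) = 0.7597.
(b) OCl⁻ = (1 − 0.7597) × 6.58 ppm = 1.581 ppm.

(a) 50.3 kg; (b) 1.58 ppm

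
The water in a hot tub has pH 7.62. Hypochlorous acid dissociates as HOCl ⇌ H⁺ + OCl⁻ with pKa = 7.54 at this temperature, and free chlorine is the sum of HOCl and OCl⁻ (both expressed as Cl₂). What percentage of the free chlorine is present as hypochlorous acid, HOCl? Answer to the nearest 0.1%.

45.4%

[OCl⁻]/[HOCl] = 10^(pH − pKa) = 10^(7.62 − 7.54) = 10^0.08 = 1.202.
Fraction as HOCl = 1 / (1 + 1.202) = 0.4541.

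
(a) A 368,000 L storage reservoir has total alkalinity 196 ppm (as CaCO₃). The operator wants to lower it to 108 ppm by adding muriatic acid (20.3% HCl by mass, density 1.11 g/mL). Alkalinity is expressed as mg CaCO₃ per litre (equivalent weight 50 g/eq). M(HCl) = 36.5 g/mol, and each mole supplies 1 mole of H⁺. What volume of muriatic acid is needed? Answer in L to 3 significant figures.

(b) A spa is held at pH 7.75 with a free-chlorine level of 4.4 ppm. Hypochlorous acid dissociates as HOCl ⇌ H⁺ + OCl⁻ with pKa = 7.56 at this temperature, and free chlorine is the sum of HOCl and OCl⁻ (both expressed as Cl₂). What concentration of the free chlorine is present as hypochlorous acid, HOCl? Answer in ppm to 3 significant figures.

(a) 105 L; (b) 1.73 ppm

(a) Alkalinity to neutralize: (196 − 108) = 88 mg/L as CaCO₃ × 368,000 L = 32,380 g as CaCO₃.
(a) Equivalents of H⁺ required: 32,380 ÷ 50 g/eq = 647.7 eq = 647.7 mol HCl.
(a) Mass of HCl: 647.7 × 36.5 = 23,640 g.
(a) Mass of 20.3% solution: 23,640 / 0.203 = 116,500 g.
(a) Volume: 116,500 g ÷ 1.11 g/mL = 104,900 mL.

(b) [OCl⁻]/[HOCl] = 10^(pH − pKa) = 10^(7.75 − 7.56) = 10^0.19 = 1.549.
(b) Fraction as HOCl = 1 / (1 + 1.549) = 0.3923.
(b) HOCl = 0.3923 × 4.4 ppm = 1.726 ppm.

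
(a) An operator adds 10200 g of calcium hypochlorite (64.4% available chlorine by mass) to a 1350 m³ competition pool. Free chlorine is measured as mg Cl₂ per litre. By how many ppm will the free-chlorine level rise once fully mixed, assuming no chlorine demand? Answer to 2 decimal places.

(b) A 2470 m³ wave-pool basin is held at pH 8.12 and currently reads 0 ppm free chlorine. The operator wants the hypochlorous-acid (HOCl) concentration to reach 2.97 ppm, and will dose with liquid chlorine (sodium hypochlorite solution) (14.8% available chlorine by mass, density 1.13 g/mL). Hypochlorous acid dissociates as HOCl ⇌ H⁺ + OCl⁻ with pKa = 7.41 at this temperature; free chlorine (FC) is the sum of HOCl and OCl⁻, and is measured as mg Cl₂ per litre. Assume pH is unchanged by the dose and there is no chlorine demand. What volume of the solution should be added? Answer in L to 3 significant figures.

(a) Volume: 1350 m³ = 1,350,000 L.
(a) Available chlorine delivered: 10,200 g × 0.644 = 6569 g as Cl₂.
(a) Concentration rise: 6569 g / 1,350,000 L = 4.866 mg/L = 4.87 ppm.

(b) Volume: 2470 m³ = 2,470,000 L.
(b) [OCl⁻]/[HOCl] = 10^(pH − pKa) = 10^(8.12 − 7.41) = 5.129; fraction as HOCl = 1/(1 + 5.129) = 0.1632.
(b) Free chlorine required for 2.97 ppm HOCl: 2.97 / 0.1632 = 18.2 ppm.
(b) FC to add: 18.2 − 0 = 18.2 mg/L as Cl₂.
(b) Cl₂ equivalent: 18.2 mg/L × 2,470,000 L = 44,960 g.
(b) Product at 14.8% available Cl: 44,960 / 0.148 = 303,800 g.
(b) Volume: 303,800 g ÷ 1.13 g/mL = 268,800 mL.

(a) 4.87 ppm; (b) 269 L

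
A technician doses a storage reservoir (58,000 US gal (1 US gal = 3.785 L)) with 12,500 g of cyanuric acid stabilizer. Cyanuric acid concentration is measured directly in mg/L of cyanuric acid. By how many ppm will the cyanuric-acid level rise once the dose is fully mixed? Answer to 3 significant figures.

56.9 ppm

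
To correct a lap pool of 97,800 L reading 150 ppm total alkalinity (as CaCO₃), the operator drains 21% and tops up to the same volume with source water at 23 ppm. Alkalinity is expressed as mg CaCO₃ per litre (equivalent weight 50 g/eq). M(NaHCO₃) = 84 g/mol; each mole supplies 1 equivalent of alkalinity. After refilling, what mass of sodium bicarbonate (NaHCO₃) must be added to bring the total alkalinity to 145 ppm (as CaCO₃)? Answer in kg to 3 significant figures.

3.56 kg

After draining 21% and refilling: 150 × 0.79 + 23 × 0.21 = 123.33 ppm.
Deficit to target: 145 − 123.33 = 21.67 mg/L.
As CaCO₃: 21.67 mg/L × 97,800 L = 2119 g; ÷ 50 g/eq ÷ 1 = 42.39 mol NaHCO₃.
Mass: 42.39 × 84 = 3560 g.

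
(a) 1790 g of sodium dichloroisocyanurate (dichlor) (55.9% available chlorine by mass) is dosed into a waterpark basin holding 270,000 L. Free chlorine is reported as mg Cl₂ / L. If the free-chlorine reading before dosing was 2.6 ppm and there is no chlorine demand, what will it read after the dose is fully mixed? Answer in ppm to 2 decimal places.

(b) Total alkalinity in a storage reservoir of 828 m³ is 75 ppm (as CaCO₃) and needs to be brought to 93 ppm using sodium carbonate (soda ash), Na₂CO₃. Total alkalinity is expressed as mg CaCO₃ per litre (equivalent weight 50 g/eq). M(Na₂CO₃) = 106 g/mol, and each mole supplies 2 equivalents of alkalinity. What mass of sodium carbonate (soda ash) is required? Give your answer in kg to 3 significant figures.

(a) 6.31 ppm; (b) 15.8 kg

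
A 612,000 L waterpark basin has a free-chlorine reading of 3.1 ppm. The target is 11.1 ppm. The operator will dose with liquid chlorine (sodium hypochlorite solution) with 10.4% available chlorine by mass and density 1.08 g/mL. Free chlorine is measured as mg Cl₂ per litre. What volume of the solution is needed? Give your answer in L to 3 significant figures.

Chlorine deficit: 11.1 − 3.1 = 8 ppm = 8 mg/L as Cl₂.
Cl₂ equivalent needed: 8 mg/L × 612,000 L = 4,896,000 mg = 4896 g.
Product at 10.4% available chlorine: 4896 / 0.104 = 47,080 g.
Volume at density 1.08 g/mL: 47,080 g ÷ 1.08 g/mL = 43,590 mL.

43.6 L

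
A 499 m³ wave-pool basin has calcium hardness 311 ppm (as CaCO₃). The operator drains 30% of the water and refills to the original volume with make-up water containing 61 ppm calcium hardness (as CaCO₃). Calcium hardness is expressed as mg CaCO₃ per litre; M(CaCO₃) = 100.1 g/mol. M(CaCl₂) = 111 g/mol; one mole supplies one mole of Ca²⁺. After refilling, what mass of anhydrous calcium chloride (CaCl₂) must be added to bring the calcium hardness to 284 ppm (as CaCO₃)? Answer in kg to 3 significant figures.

Volume: 499 m³ = 499,000 L.
After draining 30% and refilling: 311 × 0.70 + 61 × 0.30 = 236 ppm.
Deficit to target: 284 − 236 = 48 mg/L.
As CaCO₃: 48 mg/L × 499,000 L = 23,950 g; ÷ 100.1 = 239.3 mol Ca²⁺.
Mass: 239.3 × 111 = 26,560 g.

26.6 kg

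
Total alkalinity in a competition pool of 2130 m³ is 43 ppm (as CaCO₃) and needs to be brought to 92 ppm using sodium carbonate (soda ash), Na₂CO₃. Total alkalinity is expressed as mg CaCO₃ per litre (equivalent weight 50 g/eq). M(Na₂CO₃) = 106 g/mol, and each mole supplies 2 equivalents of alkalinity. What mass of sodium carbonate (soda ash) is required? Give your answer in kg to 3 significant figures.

111 kg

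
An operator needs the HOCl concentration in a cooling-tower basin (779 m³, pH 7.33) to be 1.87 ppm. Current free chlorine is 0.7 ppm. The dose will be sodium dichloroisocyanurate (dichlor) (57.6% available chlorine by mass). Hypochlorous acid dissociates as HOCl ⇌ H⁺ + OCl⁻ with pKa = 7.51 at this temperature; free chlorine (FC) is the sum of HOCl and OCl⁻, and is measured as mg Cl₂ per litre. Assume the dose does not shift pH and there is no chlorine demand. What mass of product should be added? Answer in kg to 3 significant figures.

3.25 kg

Volume: 779 m³ = 779,000 L.
[OCl⁻]/[HOCl] = 10^(pH − pKa) = 10^(7.33 − 7.51) = 0.6607; fraction as HOCl = 1/(1 + 0.6607) = 0.6022.
Free chlorine required for 1.87 ppm HOCl: 1.87 / 0.6022 = 3.105 ppm.
FC to add: 3.105 − 0.7 = 2.405 mg/L as Cl₂.
Cl₂ equivalent: 2.405 mg/L × 779,000 L = 1874 g.
Product at 57.6% available Cl: 1874 / 0.576 = 3253 g.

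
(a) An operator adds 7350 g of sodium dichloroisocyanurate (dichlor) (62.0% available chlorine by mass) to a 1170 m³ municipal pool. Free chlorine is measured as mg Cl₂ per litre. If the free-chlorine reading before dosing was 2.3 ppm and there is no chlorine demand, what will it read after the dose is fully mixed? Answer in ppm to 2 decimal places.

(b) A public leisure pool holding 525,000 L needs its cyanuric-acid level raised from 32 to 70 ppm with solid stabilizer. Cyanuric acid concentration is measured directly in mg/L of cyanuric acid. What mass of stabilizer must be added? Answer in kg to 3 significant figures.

(a) 6.19 ppm; (b) 19.9 kg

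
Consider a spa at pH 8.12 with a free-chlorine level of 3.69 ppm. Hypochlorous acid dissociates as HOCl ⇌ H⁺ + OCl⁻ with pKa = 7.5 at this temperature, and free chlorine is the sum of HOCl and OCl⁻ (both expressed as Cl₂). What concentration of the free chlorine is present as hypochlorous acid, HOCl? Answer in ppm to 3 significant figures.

0.714 ppm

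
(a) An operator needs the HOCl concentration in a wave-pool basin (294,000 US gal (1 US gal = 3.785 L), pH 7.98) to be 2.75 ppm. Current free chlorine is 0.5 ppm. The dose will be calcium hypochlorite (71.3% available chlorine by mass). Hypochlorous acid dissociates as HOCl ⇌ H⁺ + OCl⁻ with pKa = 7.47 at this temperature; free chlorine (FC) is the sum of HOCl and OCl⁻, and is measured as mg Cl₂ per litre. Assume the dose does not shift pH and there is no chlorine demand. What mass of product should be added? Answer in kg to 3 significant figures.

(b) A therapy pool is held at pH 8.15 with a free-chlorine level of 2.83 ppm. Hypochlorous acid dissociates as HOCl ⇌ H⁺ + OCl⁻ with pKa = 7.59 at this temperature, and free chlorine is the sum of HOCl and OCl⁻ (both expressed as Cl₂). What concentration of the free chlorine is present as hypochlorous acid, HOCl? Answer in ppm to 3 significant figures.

(a) Volume: 294,000 US gal × 3.785 L/gal = 1,112,790 L.
(a) [OCl⁻]/[HOCl] = 10^(pH − pKa) = 10^(7.98 − 7.47) = 3.236; fraction as HOCl = 1/(1 + 3.236) = 0.2361.
(a) Free chlorine required for 2.75 ppm HOCl: 2.75 / 0.2361 = 11.65 ppm.
(a) FC to add: 11.65 − 0.5 = 11.15 mg/L as Cl₂.
(a) Cl₂ equivalent: 11.15 mg/L × 1,112,790 L = 12,410 g.
(a) Product at 71.3% available Cl: 12,410 / 0.713 = 17,400 g.

(b) [OCl⁻]/[HOCl] = 10^(pH − pKa) = 10^(8.15 − 7.59) = 10^0.56 = 3.631.
(b) Fraction as HOCl = 1 / (1 + 3.631) = 0.2159.
(b) HOCl = 0.2159 × 2.83 ppm = 0.6111 ppm.

(a) 17.4 kg; (b) 0.611 ppm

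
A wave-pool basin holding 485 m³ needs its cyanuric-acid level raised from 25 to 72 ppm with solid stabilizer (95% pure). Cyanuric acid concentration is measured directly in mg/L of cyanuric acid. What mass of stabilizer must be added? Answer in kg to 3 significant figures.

Volume: 485 m³ = 485,000 L.
CYA to add: (72 − 25) = 47 mg/L × 485,000 L = 22,800 g cyanuric acid.
At 95% purity: 22,800 / 0.95 = 23,990 g product.

24.0 kg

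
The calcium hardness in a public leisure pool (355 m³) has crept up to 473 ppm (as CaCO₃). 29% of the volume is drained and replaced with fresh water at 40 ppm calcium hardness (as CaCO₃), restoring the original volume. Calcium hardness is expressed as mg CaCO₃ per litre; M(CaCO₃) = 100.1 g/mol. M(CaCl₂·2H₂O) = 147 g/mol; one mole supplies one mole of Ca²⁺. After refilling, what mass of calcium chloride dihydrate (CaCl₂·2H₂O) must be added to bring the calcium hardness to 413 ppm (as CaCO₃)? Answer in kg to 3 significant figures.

34.2 kg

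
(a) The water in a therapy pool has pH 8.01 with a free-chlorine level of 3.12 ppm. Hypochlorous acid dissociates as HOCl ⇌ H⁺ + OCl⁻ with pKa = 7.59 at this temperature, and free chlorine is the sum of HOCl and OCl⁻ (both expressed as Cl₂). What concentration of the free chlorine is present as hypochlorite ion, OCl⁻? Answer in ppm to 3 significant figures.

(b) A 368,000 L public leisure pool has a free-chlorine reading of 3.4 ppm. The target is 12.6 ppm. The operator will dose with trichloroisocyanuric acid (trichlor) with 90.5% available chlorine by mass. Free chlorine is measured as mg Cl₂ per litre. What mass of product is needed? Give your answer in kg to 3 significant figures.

(a) 2.26 ppm; (b) 3.74 kg

(a) [OCl⁻]/[HOCl] = 10^(pH − pKa) = 10^(8.01 − 7.59) = 10^0.42 = 2.63.
(a) Fraction as HOCl = 1 / (1 + 2.63) = 0.2755.
(a) OCl⁻ = (1 − 0.2755) × 3.12 ppm = 2.261 ppm.

(b) Chlorine deficit: 12.6 − 3.4 = 9.2 ppm = 9.2 mg/L as Cl₂.
(b) Cl₂ equivalent needed: 9.2 mg/L × 368,000 L = 3,386,000 mg = 3386 g.
(b) Product at 90.5% available chlorine: 3386 / 0.905 = 3741 g.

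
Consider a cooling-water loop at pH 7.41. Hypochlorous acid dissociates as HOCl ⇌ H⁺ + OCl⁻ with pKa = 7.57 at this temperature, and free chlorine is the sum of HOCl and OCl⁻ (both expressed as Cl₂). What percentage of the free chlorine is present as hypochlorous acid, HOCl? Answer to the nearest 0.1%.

59.1%

[OCl⁻]/[HOCl] = 10^(pH − pKa) = 10^(7.41 − 7.57) = 10^-0.16 = 0.6918.
Fraction as HOCl = 1 / (1 + 0.6918) = 0.5911.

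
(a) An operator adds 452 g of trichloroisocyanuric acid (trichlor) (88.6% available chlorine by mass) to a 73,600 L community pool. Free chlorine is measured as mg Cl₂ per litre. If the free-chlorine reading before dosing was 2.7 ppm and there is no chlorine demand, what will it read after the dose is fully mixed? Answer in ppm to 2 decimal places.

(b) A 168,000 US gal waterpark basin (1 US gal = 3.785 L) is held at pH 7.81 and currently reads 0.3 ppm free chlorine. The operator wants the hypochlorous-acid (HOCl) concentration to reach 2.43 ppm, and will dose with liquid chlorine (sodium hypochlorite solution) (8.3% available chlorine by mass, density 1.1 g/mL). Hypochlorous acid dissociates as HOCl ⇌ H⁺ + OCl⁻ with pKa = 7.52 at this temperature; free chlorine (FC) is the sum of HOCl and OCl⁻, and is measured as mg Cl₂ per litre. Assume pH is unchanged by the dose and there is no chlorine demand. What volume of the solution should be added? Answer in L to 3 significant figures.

(a) 8.14 ppm; (b) 47.8 L

(a) Available chlorine delivered: 452 g × 0.886 = 400.5 g as Cl₂.
(a) Concentration rise: 400.5 g / 73,600 L = 5.441 mg/L = 5.44 ppm.
(a) Final FC: 2.7 + 5.44 = 8.14 ppm.

(b) Volume: 168,000 US gal × 3.785 L/gal = 635,880 L.
(b) [OCl⁻]/[HOCl] = 10^(pH − pKa) = 10^(7.81 − 7.52) = 1.95; fraction as HOCl = 1/(1 + 1.95) = 0.339.
(b) Free chlorine required for 2.43 ppm HOCl: 2.43 / 0.339 = 7.168 ppm.
(b) FC to add: 7.168 − 0.3 = 6.868 mg/L as Cl₂.
(b) Cl₂ equivalent: 6.868 mg/L × 635,880 L = 4367 g.
(b) Product at 8.3% available Cl: 4367 / 0.083 = 52,620 g.
(b) Volume: 52,620 g ÷ 1.1 g/mL = 47,830 mL.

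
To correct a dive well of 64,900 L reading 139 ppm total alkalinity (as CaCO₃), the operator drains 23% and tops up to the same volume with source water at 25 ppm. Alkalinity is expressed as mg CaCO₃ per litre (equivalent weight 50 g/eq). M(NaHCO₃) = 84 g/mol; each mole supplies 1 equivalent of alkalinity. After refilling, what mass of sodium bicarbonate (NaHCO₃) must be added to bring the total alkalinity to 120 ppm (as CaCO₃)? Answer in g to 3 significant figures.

After draining 23% and refilling: 139 × 0.77 + 25 × 0.23 = 112.78 ppm.
Deficit to target: 120 − 112.78 = 7.22 mg/L.
As CaCO₃: 7.22 mg/L × 64,900 L = 468.6 g; ÷ 50 g/eq ÷ 1 = 9.372 mol NaHCO₃.
Mass: 9.372 × 84 = 787.2 g.

787 g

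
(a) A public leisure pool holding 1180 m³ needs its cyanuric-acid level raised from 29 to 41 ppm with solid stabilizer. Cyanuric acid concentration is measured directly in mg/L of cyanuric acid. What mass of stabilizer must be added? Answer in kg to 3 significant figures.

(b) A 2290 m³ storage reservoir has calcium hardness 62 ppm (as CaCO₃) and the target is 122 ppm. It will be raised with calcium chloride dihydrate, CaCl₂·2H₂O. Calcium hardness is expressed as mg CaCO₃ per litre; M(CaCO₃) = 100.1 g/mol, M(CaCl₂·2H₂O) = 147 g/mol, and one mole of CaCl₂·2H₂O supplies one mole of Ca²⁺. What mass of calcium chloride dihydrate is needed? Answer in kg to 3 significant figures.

(a) 14.2 kg; (b) 202 kg

(a) Volume: 1180 m³ = 1,180,000 L.
(a) CYA to add: (41 − 29) = 12 mg/L × 1,180,000 L = 14,160 g cyanuric acid.

(b) Volume: 2290 m³ = 2,290,000 L.
(b) Hardness to add: (122 − 62) = 60 mg/L as CaCO₃ × 2,290,000 L = 137,400 g as CaCO₃.
(b) Moles of Ca²⁺ (1 mol Ca²⁺ ≡ 1 mol CaCO₃): 137,400 / 100.1 g/mol = 1373 mol.
(b) Mass of CaCl₂·2H₂O: 1373 × 147 = 201,800 g.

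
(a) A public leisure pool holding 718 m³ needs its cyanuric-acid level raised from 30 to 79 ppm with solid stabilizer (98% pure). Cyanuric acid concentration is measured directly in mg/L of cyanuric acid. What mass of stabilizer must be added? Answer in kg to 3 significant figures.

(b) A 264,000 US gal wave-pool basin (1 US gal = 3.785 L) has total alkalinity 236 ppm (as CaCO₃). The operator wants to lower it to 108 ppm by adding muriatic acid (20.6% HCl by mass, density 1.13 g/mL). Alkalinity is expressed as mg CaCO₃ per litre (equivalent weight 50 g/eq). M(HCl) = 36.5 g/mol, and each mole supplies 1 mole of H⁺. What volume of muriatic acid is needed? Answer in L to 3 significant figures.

(a) Volume: 718 m³ = 718,000 L.
(a) CYA to add: (79 − 30) = 49 mg/L × 718,000 L = 35,180 g cyanuric acid.
(a) At 98% purity: 35,180 / 0.98 = 35,900 g product.

(b) Volume: 264,000 US gal × 3.785 L/gal = 999,240 L.
(b) Alkalinity to neutralize: (236 − 108) = 128 mg/L as CaCO₃ × 999,240 L = 127,900 g as CaCO₃.
(b) Equivalents of H⁺ required: 127,900 ÷ 50 g/eq = 2558 eq = 2558 mol HCl.
(b) Mass of HCl: 2558 × 36.5 = 93,370 g.
(b) Mass of 20.6% solution: 93,370 / 0.206 = 453,200 g.
(b) Volume: 453,200 g ÷ 1.13 g/mL = 401,100 mL.

(a) 35.9 kg; (b) 401 L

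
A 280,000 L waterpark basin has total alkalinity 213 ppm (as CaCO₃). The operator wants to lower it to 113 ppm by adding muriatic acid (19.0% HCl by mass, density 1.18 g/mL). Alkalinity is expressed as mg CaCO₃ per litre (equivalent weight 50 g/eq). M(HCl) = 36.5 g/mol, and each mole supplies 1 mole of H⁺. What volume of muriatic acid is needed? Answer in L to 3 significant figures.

91.2 L

Alkalinity to neutralize: (213 − 113) = 100 mg/L as CaCO₃ × 280,000 L = 28,000 g as CaCO₃.
Equivalents of H⁺ required: 28,000 ÷ 50 g/eq = 560 eq = 560 mol HCl.
Mass of HCl: 560 × 36.5 = 20,440 g.
Mass of 19.0% solution: 20,440 / 0.19 = 107,600 g.
Volume: 107,600 g ÷ 1.18 g/mL = 91,170 mL.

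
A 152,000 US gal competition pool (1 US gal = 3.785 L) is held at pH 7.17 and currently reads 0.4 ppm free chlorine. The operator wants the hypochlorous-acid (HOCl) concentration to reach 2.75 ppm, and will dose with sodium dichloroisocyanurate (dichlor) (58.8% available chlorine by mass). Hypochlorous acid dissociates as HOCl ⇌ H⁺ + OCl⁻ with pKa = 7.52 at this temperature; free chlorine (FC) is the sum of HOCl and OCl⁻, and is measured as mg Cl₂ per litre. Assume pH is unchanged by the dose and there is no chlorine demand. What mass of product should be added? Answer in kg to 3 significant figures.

3.50 kg

Volume: 152,000 US gal × 3.785 L/gal = 575,320 L.
[OCl⁻]/[HOCl] = 10^(pH − pKa) = 10^(7.17 − 7.52) = 0.4467; fraction as HOCl = 1/(1 + 0.4467) = 0.6912.
Free chlorine required for 2.75 ppm HOCl: 2.75 / 0.6912 = 3.978 ppm.
FC to add: 3.978 − 0.4 = 3.578 mg/L as Cl₂.
Cl₂ equivalent: 3.578 mg/L × 575,320 L = 2059 g.
Product at 58.8% available Cl: 2059 / 0.588 = 3501 g.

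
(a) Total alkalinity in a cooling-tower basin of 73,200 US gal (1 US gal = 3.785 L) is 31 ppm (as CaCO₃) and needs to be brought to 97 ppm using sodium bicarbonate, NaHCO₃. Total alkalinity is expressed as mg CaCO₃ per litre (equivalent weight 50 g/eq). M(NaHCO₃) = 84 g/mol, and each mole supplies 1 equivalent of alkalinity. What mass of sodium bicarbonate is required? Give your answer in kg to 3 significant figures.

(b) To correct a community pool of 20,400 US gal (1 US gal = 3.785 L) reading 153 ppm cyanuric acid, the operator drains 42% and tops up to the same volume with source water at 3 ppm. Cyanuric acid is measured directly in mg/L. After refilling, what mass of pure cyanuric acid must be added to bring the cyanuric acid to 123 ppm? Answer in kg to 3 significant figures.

(a) 30.7 kg; (b) 2.55 kg

(a) Volume: 73,200 US gal × 3.785 L/gal = 277,062 L.
(a) Alkalinity to add: (97 − 31) = 66 mg/L as CaCO₃ × 277,062 L = 18,290 g as CaCO₃.
(a) Equivalents: 18,290 g ÷ 50 g/eq = 365.7 eq.
(a) NaHCO₃ supplies 1 eq per mole → 365.7 mol.
(a) Mass: 365.7 mol × 84 g/mol = 30,720 g.

(b) Volume: 20,400 US gal × 3.785 L/gal = 77,214 L.
(b) After draining 42% and refilling: 153 × 0.58 + 3 × 0.42 = 90 ppm.
(b) Deficit to target: 123 − 90 = 33 mg/L.
(b) Mass: 33 mg/L × 77,214 L = 2548 g cyanuric acid.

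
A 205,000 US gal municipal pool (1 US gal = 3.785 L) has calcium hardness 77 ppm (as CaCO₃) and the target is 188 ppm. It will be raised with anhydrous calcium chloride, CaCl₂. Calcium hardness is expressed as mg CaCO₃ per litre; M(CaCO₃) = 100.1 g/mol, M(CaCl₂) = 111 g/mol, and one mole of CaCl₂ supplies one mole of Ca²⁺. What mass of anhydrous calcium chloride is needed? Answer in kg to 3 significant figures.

95.5 kg

Volume: 205,000 US gal × 3.785 L/gal = 775,925 L.
Hardness to add: (188 − 77) = 111 mg/L as CaCO₃ × 775,925 L = 86,130 g as CaCO₃.
Moles of Ca²⁺ (1 mol Ca²⁺ ≡ 1 mol CaCO₃): 86,130 / 100.1 g/mol = 860.4 mol.
Mass of CaCl₂: 860.4 × 111 = 95,510 g.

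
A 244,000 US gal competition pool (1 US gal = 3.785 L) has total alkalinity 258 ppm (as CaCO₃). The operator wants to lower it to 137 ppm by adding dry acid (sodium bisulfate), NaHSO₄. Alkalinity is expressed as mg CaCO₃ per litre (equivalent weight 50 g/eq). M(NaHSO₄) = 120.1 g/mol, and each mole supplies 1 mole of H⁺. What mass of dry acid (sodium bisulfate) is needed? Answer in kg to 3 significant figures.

268 kg

Volume: 244,000 US gal × 3.785 L/gal = 923,540 L.
Alkalinity to neutralize: (258 − 137) = 121 mg/L as CaCO₃ × 923,540 L = 111,700 g as CaCO₃.
Equivalents of H⁺ required: 111,700 ÷ 50 g/eq = 2235 eq = 2235 mol NaHSO₄.
Mass of NaHSO₄: 2235 × 120.1 = 268,400 g.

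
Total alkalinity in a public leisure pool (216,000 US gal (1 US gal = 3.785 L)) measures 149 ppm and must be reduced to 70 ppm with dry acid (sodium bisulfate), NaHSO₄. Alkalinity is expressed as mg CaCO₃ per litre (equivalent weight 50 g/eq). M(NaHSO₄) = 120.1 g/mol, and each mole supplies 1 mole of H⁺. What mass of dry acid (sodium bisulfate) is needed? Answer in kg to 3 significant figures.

155 kg

Volume: 216,000 US gal × 3.785 L/gal = 817,560 L.
Alkalinity to neutralize: (149 − 70) = 79 mg/L as CaCO₃ × 817,560 L = 64,590 g as CaCO₃.
Equivalents of H⁺ required: 64,590 ÷ 50 g/eq = 1292 eq = 1292 mol NaHSO₄.
Mass of NaHSO₄: 1292 × 120.1 = 155,100 g.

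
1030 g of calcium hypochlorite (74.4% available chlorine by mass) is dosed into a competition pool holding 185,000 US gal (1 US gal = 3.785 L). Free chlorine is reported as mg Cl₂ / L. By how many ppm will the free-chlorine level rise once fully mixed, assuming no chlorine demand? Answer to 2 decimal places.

Volume: 185,000 US gal × 3.785 L/gal = 700,225 L.
Available chlorine delivered: 1030 g × 0.744 = 766.3 g as Cl₂.
Concentration rise: 766.3 g / 700,225 L = 1.094 mg/L = 1.09 ppm.

1.09 ppm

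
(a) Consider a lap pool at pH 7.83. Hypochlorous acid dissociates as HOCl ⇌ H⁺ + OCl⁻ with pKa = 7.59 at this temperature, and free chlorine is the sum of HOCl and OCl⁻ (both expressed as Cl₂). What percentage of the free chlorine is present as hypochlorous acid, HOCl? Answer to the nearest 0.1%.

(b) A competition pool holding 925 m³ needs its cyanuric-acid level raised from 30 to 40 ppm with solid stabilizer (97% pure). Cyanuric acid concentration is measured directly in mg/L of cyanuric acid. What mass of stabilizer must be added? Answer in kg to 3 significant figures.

(a) [OCl⁻]/[HOCl] = 10^(pH − pKa) = 10^(7.83 − 7.59) = 10^0.24 = 1.738.
(a) Fraction as HOCl = 1 / (1 + 1.738) = 0.3653.

(b) Volume: 925 m³ = 925,000 L.
(b) CYA to add: (40 − 30) = 10 mg/L × 925,000 L = 9250 g cyanuric acid.
(b) At 97% purity: 9250 / 0.97 = 9536 g product.

(a) 36.5%; (b) 9.54 kg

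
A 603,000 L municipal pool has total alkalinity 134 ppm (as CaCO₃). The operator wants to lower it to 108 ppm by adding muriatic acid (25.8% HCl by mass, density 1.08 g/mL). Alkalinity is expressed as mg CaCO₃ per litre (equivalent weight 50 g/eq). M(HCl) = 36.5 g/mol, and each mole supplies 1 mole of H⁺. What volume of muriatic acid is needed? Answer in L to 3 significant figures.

41.1 L

Alkalinity to neutralize: (134 − 108) = 26 mg/L as CaCO₃ × 603,000 L = 15,680 g as CaCO₃.
Equivalents of H⁺ required: 15,680 ÷ 50 g/eq = 313.6 eq = 313.6 mol HCl.
Mass of HCl: 313.6 × 36.5 = 11,440 g.
Mass of 25.8% solution: 11,440 / 0.258 = 44,360 g.
Volume: 44,360 g ÷ 1.08 g/mL = 41,070 mL.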